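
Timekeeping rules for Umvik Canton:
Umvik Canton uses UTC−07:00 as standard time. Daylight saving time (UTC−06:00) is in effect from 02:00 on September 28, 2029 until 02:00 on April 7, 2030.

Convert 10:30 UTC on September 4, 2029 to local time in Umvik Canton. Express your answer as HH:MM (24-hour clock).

At the standard offset (UTC−07:00), 10:30 UTC − 7h = 03:30 Umvik Canton standard time.
The standard-time date in Umvik Canton, September 4, 2029, does not fall between 28 September 2029 and 7 April 2030, so daylight saving is not in effect and Umvik Canton is at UTC−07:00.
10:30 UTC − 7h = 03:30 local.

03:30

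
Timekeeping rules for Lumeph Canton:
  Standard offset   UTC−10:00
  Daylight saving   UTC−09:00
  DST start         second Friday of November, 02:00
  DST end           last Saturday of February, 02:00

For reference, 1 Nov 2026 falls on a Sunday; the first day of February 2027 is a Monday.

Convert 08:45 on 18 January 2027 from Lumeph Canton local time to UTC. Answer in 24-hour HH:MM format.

17:45

1 November 2026 is a Sunday, so the first Friday is November 6 and the second is November 13.
1 February 2027 is a Monday, so Saturdays fall on 6, 13, 20, 27; the last is February 27.
18 January 2027 falls between 13 November 2026 and 27 February 2027, so daylight saving is in effect and Lumeph Canton is at UTC−09:00.
08:45 local + 9h = 17:45 UTC.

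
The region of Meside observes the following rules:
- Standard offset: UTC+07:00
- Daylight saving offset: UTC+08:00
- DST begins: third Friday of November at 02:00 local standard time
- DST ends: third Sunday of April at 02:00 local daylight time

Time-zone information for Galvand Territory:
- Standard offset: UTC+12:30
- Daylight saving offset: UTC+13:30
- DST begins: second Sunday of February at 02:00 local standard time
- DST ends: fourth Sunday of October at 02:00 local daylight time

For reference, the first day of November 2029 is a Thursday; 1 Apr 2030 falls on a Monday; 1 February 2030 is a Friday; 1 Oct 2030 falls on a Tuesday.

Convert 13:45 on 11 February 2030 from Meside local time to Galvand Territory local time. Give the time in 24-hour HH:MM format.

19:15

1 November 2029 is a Thursday, so the first Friday is November 2 and the third is November 16.
1 April 2030 is a Monday, so the first Sunday is April 7 and the third is April 21.
11 February 2030 falls between 16 November 2029 and 21 April 2030, so daylight saving is in effect and Meside is at UTC+08:00.
13:45 Meside − 8h = 05:45 UTC.
1 February 2030 is a Friday, so the first Sunday is February 3 and the second is February 10.
1 October 2030 is a Tuesday, so the first Sunday is October 6 and the fourth is October 27.
At the standard offset (UTC+12:30), 05:45 UTC + 12h30m = 18:15 Galvand Territory standard time.
The standard-time date in Galvand Territory, 11 February 2030, falls between 10 February and 27 October, so daylight saving is in effect and Galvand Territory is at UTC+13:30.
05:45 UTC + 13h30m = 19:15 Galvand Territory.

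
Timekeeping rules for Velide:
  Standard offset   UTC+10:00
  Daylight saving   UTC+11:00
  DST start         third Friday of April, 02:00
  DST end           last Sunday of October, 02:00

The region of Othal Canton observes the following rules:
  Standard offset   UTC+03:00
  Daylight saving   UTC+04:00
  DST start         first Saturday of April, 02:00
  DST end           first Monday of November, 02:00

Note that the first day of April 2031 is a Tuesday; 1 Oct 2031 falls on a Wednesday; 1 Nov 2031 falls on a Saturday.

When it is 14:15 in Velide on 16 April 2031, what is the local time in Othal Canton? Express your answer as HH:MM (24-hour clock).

1 April 2031 is a Tuesday, so the first Friday is April 4 and the third is April 18.
1 October 2031 is a Wednesday, so Sundays fall on 5, 12, 19, 26; the last is October 26.
16 April 2031 is outside the daylight-saving period (18 April – 26 October), so Velide is on standard time, UTC+10:00.
14:15 Velide − 10h = 04:15 UTC.
1 April 2031 is a Tuesday, so the first Saturday is April 5.
1 November 2031 is a Saturday, so the first Monday is November 3.
At the standard offset (UTC+03:00), 04:15 UTC + 3h = 07:15 Othal Canton standard time.
The standard-time date in Othal Canton, 16 April 2031, lies within the daylight-saving period (5 April – 3 November), so Othal Canton is on daylight time, UTC+04:00.
04:15 UTC + 4h = 08:15 Othal Canton.

08:15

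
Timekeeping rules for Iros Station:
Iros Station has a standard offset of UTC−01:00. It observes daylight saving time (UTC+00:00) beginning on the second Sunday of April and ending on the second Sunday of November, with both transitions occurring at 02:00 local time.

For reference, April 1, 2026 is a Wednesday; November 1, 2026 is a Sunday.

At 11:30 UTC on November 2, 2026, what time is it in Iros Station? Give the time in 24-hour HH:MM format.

1 April 2026 is a Wednesday, so the first Sunday is April 5 and the second is April 12.
1 November 2026 is a Sunday, so the first Sunday is November 1 and the second is November 8.
At the standard offset (UTC−01:00), 11:30 UTC − 1h = 10:30 Iros Station standard time.
The standard-time date in Iros Station, November 2, 2026, falls between 12 April and 8 November, so daylight saving is in effect and Iros Station is at UTC+00:00.
11:30 UTC + 0h = 11:30 local.

11:30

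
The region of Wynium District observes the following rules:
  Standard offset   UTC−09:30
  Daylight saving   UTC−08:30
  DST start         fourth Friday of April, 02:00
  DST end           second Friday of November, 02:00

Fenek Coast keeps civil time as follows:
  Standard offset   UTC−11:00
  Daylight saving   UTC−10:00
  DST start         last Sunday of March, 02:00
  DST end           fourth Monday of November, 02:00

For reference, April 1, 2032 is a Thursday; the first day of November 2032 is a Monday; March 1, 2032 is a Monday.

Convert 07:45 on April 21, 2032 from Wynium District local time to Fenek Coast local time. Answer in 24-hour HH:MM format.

07:15

1 April 2032 is a Thursday, so the first Friday is April 2 and the fourth is April 23.
1 November 2032 is a Monday, so the first Friday is November 5 and the second is November 12.
April 21, 2032 does not fall between 23 April and 12 November, so daylight saving is not in effect and Wynium District is at UTC−09:30.
07:45 Wynium District + 9h30m = 17:15 UTC.
1 March 2032 is a Monday, so Sundays fall on 7, 14, 21, 28; the last is March 28.
1 November 2032 is a Monday, so the first Monday is November 1 and the fourth is November 22.
At the standard offset (UTC−11:00), 17:15 UTC − 11h = 06:15 Fenek Coast standard time.
Daylight saving runs 28 March – 22 November; the standard-time date in Fenek Coast, April 21, 2032, is inside that window, so Fenek Coast is at UTC−10:00.
17:15 UTC − 10h = 07:15 Fenek Coast.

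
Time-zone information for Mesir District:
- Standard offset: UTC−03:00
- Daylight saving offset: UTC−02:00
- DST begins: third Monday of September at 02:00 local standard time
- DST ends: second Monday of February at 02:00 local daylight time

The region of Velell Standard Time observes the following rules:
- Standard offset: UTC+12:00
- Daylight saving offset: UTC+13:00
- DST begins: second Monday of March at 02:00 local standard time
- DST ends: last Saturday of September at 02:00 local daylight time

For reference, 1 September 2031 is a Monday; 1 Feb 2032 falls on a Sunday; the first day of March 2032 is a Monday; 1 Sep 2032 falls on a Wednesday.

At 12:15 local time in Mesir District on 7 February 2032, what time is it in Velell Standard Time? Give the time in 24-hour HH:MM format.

1 September 2031 is a Monday, so the first Monday is September 1 and the third is September 15.
1 February 2032 is a Sunday, so the first Monday is February 2 and the second is February 9.
7 February 2032 falls between 15 September 2031 and 9 February 2032, so daylight saving is in effect and Mesir District is at UTC−02:00.
12:15 Mesir District + 2h = 14:15 UTC.
1 March 2032 is a Monday, so the first Monday is March 1 and the second is March 8.
1 September 2032 is a Wednesday, so Saturdays fall on 4, 11, 18, 25; the last is September 25.
At the standard offset (UTC+12:00), 14:15 UTC + 12h = 02:15 Velell Standard Time standard time (rolling into the next day, 8 February 2032).
The standard-time date in Velell Standard Time, 8 February 2032, is outside the daylight-saving period (8 March – 25 September), so Velell Standard Time is on standard time, UTC+12:00.
14:15 UTC + 12h = 02:15 Velell Standard Time (rolling into the next day, 8 February 2032).

02:15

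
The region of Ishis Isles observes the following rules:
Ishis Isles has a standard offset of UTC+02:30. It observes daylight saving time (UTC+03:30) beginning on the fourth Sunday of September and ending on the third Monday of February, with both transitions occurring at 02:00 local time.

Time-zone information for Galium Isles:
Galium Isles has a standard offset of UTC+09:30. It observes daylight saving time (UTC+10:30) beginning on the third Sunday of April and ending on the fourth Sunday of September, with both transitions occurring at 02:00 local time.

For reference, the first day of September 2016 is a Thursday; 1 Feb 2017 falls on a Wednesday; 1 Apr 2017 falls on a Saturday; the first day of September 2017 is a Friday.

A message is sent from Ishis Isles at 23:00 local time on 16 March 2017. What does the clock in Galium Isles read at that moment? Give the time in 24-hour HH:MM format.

1 September 2016 is a Thursday, so the first Sunday is September 4 and the fourth is September 25.
1 February 2017 is a Wednesday, so the first Monday is February 6 and the third is February 20.
16 March 2017 is outside the daylight-saving period (25 September 2016 – 20 February 2017), so Ishis Isles is on standard time, UTC+02:30.
23:00 Ishis Isles − 2h30m = 20:30 UTC.
1 April 2017 is a Saturday, so the first Sunday is April 2 and the third is April 16.
1 September 2017 is a Friday, so the first Sunday is September 3 and the fourth is September 24.
At the standard offset (UTC+09:30), 20:30 UTC + 9h30m = 06:00 Galium Isles standard time (rolling into the next day, 17 March 2017).
Daylight saving runs 16 April – 24 September; the standard-time date in Galium Isles, 17 March 2017, is outside that window, so Galium Isles is on standard time at UTC+09:30.
20:30 UTC + 9h30m = 06:00 Galium Isles (rolling into the next day, 17 March 2017).

06:00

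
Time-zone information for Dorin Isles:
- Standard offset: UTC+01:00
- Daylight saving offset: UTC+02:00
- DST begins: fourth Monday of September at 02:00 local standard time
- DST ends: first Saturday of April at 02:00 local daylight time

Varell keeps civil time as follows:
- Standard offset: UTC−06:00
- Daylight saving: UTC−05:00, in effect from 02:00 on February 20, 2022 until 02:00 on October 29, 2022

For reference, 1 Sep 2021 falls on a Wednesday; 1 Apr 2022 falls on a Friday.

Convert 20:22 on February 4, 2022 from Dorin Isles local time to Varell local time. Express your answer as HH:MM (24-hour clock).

1 September 2021 is a Wednesday, so the first Monday is September 6 and the fourth is September 27.
1 April 2022 is a Friday, so the first Saturday is April 2.
Daylight saving runs 27 September 2021 – 2 April 2022; February 4, 2022 is inside that window, so Dorin Isles is at UTC+02:00.
20:22 Dorin Isles − 2h = 18:22 UTC.
At the standard offset (UTC−06:00), 18:22 UTC − 6h = 12:22 Varell standard time.
The standard-time date in Varell, February 4, 2022, is outside the daylight-saving period (20 February – 29 October), so Varell is on standard time, UTC−06:00.
18:22 UTC − 6h = 12:22 Varell.

12:22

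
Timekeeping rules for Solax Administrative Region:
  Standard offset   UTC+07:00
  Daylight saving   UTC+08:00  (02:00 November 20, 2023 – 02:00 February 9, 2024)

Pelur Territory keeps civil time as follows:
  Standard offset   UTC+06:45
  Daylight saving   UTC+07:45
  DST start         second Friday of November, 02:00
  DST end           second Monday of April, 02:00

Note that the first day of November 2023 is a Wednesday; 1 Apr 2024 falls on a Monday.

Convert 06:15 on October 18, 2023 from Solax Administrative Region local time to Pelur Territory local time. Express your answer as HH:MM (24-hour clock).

Daylight saving runs 20 November 2023 – 9 February 2024; October 18, 2023 is outside that window, so Solax Administrative Region is on standard time at UTC+07:00.
06:15 Solax Administrative Region − 7h = 23:15 UTC (rolling into the previous day, 17 October 2023).
1 November 2023 is a Wednesday, so the first Friday is November 3 and the second is November 10.
1 April 2024 is a Monday, so the first Monday is April 1 and the second is April 8.
At the standard offset (UTC+06:45), 23:15 UTC + 6h45m = 06:00 Pelur Territory standard time (rolling into the next day, 18 October 2023).
The standard-time date in Pelur Territory, October 18, 2023, does not fall between 10 November 2023 and 8 April 2024, so daylight saving is not in effect and Pelur Territory is at UTC+06:45.
23:15 UTC + 6h45m = 06:00 Pelur Territory (rolling into the next day, 18 October 2023).

06:00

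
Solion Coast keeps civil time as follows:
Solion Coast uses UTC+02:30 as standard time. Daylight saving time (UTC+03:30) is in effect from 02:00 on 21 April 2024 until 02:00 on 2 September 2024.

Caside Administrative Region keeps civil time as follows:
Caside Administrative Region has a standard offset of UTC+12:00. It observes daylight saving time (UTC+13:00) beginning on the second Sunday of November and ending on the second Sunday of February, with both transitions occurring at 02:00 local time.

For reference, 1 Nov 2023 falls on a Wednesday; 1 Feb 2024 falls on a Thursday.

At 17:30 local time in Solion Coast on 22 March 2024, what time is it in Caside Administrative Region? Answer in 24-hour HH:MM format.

03:00

22 March 2024 does not fall between 21 April and 2 September, so daylight saving is not in effect and Solion Coast is at UTC+02:30.
17:30 Solion Coast − 2h30m = 15:00 UTC.
1 November 2023 is a Wednesday, so the first Sunday is November 5 and the second is November 12.
1 February 2024 is a Thursday, so the first Sunday is February 4 and the second is February 11.
At the standard offset (UTC+12:00), 15:00 UTC + 12h = 03:00 Caside Administrative Region standard time (rolling into the next day, 23 March 2024).
The standard-time date in Caside Administrative Region, 23 March 2024, does not fall between 12 November 2023 and 11 February 2024, so daylight saving is not in effect and Caside Administrative Region is at UTC+12:00.
15:00 UTC + 12h = 03:00 Caside Administrative Region (rolling into the next day, 23 March 2024).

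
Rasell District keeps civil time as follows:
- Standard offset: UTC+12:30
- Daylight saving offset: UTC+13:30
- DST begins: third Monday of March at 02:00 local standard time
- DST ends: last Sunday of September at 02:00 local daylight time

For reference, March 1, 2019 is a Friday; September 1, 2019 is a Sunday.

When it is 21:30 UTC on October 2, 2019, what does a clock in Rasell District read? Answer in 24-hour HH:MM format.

10:00

1 March 2019 is a Friday, so the first Monday is March 4 and the third is March 18.
1 September 2019 is a Sunday, so Sundays fall on 1, 8, 15, 22, 29; the last is September 29.
At the standard offset (UTC+12:30), 21:30 UTC + 12h30m = 10:00 Rasell District standard time (rolling into the next day, 3 October 2019).
The standard-time date in Rasell District, October 3, 2019, is outside the daylight-saving period (18 March – 29 September), so Rasell District is on standard time, UTC+12:30.
21:30 UTC + 12h30m = 10:00 local (rolling into the next day, 3 October 2019).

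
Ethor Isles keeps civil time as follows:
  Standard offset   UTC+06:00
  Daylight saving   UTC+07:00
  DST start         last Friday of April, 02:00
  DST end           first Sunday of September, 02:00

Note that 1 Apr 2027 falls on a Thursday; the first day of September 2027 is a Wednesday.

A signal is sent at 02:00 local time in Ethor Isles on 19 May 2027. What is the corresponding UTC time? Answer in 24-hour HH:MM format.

1 April 2027 is a Thursday, so Fridays fall on 2, 9, 16, 23, 30; the last is April 30.
1 September 2027 is a Wednesday, so the first Sunday is September 5.
19 May 2027 lies within the daylight-saving period (30 April – 5 September), so Ethor Isles is on daylight time, UTC+07:00.
02:00 local − 7h = 19:00 UTC (rolling into the previous day, 18 May 2027).

19:00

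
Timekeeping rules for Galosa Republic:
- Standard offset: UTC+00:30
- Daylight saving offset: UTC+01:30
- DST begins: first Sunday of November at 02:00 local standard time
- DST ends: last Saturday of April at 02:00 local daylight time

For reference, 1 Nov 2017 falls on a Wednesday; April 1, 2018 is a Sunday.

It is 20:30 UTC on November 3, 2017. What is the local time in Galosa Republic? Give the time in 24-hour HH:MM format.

21:00

1 November 2017 is a Wednesday, so the first Sunday is November 5.
1 April 2018 is a Sunday, so Saturdays fall on 7, 14, 21, 28; the last is April 28.
At the standard offset (UTC+00:30), 20:30 UTC + 0h30m = 21:00 Galosa Republic standard time.
The standard-time date in Galosa Republic, November 3, 2017, does not fall between 5 November 2017 and 28 April 2018, so daylight saving is not in effect and Galosa Republic is at UTC+00:30.
20:30 UTC + 0h30m = 21:00 local.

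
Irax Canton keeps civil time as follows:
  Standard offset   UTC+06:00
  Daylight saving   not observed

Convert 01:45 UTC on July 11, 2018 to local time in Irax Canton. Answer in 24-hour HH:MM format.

Irax Canton has no daylight saving, so its offset is UTC+06:00 year-round.
01:45 UTC + 6h = 07:45 local.

07:45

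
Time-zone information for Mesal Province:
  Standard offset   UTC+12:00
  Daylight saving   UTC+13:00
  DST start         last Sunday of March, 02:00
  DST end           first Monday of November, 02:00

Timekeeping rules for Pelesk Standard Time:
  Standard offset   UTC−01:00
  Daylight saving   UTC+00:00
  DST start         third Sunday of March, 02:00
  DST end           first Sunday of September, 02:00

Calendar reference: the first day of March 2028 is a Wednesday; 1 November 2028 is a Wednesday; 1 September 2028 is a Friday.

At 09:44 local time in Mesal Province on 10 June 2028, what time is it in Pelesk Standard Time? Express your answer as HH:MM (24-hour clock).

1 March 2028 is a Wednesday, so Sundays fall on 5, 12, 19, 26; the last is March 26.
1 November 2028 is a Wednesday, so the first Monday is November 6.
10 June 2028 falls between 26 March and 6 November, so daylight saving is in effect and Mesal Province is at UTC+13:00.
09:44 Mesal Province − 13h = 20:44 UTC (rolling into the previous day, 9 June 2028).
1 March 2028 is a Wednesday, so the first Sunday is March 5 and the third is March 19.
1 September 2028 is a Friday, so the first Sunday is September 3.
At the standard offset (UTC−01:00), 20:44 UTC − 1h = 19:44 Pelesk Standard Time standard time.
Daylight saving runs 19 March – 3 September; the standard-time date in Pelesk Standard Time, 9 June 2028, is inside that window, so Pelesk Standard Time is at UTC+00:00.
20:44 UTC + 0h = 20:44 Pelesk Standard Time.

20:44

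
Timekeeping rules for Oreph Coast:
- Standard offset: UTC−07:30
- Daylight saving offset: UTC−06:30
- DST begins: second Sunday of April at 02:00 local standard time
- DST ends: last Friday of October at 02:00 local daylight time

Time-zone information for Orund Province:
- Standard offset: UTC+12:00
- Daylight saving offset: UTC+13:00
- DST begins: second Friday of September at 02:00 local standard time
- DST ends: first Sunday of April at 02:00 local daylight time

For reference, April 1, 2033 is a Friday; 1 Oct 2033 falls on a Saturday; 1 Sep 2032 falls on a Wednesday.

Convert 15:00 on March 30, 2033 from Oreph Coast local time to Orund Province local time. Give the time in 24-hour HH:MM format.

1 April 2033 is a Friday, so the first Sunday is April 3 and the second is April 10.
1 October 2033 is a Saturday, so Fridays fall on 7, 14, 21, 28; the last is October 28.
Daylight saving runs 10 April – 28 October; March 30, 2033 is outside that window, so Oreph Coast is on standard time at UTC−07:30.
15:00 Oreph Coast + 7h30m = 22:30 UTC.
1 September 2032 is a Wednesday, so the first Friday is September 3 and the second is September 10.
1 April 2033 is a Friday, so the first Sunday is April 3.
At the standard offset (UTC+12:00), 22:30 UTC + 12h = 10:30 Orund Province standard time (rolling into the next day, 31 March 2033).
The standard-time date in Orund Province, March 31, 2033, lies within the daylight-saving period (10 September 2032 – 3 April 2033), so Orund Province is on daylight time, UTC+13:00.
22:30 UTC + 13h = 11:30 Orund Province (rolling into the next day, 31 March 2033).

11:30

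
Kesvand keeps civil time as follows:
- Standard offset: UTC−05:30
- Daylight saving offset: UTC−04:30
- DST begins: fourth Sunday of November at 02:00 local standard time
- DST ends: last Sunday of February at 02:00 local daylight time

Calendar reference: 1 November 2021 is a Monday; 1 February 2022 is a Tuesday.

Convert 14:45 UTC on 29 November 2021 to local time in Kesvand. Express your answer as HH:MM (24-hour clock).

10:15

1 November 2021 is a Monday, so the first Sunday is November 7 and the fourth is November 28.
1 February 2022 is a Tuesday, so Sundays fall on 6, 13, 20, 27; the last is February 27.
At the standard offset (UTC−05:30), 14:45 UTC − 5h30m = 09:15 Kesvand standard time.
Daylight saving runs 28 November 2021 – 27 February 2022; the standard-time date in Kesvand, 29 November 2021, is inside that window, so Kesvand is at UTC−04:30.
14:45 UTC − 4h30m = 10:15 local.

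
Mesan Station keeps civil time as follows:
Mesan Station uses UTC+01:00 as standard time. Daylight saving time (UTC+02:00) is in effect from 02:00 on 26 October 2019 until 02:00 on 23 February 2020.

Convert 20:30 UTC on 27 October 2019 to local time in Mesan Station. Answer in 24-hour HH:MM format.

At the standard offset (UTC+01:00), 20:30 UTC + 1h = 21:30 Mesan Station standard time.
The standard-time date in Mesan Station, 27 October 2019, falls between 26 October 2019 and 23 February 2020, so daylight saving is in effect and Mesan Station is at UTC+02:00.
20:30 UTC + 2h = 22:30 local.

22:30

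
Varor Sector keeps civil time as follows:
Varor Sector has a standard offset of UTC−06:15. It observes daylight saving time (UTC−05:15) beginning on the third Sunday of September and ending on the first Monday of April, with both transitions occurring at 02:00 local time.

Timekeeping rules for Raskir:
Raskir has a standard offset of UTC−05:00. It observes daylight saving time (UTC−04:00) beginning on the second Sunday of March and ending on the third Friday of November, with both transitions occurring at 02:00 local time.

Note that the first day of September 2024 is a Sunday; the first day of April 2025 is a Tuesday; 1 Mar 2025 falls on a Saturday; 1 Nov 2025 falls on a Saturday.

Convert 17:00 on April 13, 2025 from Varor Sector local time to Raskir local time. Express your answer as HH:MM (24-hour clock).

19:15

1 September 2024 is a Sunday, so the first Sunday is September 1 and the third is September 15.
1 April 2025 is a Tuesday, so the first Monday is April 7.
April 13, 2025 is outside the daylight-saving period (15 September 2024 – 7 April 2025), so Varor Sector is on standard time, UTC−06:15.
17:00 Varor Sector + 6h15m = 23:15 UTC.
1 March 2025 is a Saturday, so the first Sunday is March 2 and the second is March 9.
1 November 2025 is a Saturday, so the first Friday is November 7 and the third is November 21.
At the standard offset (UTC−05:00), 23:15 UTC − 5h = 18:15 Raskir standard time.
The standard-time date in Raskir, April 13, 2025, lies within the daylight-saving period (9 March – 21 November), so Raskir is on daylight time, UTC−04:00.
23:15 UTC − 4h = 19:15 Raskir.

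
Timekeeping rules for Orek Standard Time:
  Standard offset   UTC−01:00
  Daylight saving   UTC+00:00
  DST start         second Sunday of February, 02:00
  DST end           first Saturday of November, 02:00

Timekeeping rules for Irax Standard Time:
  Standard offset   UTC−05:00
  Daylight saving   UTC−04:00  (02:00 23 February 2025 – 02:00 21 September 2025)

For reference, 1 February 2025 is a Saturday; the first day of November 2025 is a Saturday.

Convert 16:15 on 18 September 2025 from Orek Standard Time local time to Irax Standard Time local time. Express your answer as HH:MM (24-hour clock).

12:15

1 February 2025 is a Saturday, so the first Sunday is February 2 and the second is February 9.
1 November 2025 is a Saturday, so the first Saturday is November 1.
18 September 2025 lies within the daylight-saving period (9 February – 1 November), so Orek Standard Time is on daylight time, UTC+00:00.
16:15 Orek Standard Time − 0h = 16:15 UTC.
At the standard offset (UTC−05:00), 16:15 UTC − 5h = 11:15 Irax Standard Time standard time.
Daylight saving runs 23 February – 21 September; the standard-time date in Irax Standard Time, 18 September 2025, is inside that window, so Irax Standard Time is at UTC−04:00.
16:15 UTC − 4h = 12:15 Irax Standard Time.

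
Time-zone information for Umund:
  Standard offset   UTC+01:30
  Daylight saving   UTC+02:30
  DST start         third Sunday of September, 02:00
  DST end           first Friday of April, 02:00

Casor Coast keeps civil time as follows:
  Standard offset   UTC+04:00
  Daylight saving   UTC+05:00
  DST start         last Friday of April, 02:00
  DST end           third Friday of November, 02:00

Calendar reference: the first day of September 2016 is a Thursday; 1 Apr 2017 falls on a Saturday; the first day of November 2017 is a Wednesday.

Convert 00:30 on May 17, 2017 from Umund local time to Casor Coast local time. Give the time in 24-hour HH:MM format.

04:00

1 September 2016 is a Thursday, so the first Sunday is September 4 and the third is September 18.
1 April 2017 is a Saturday, so the first Friday is April 7.
Daylight saving runs 18 September 2016 – 7 April 2017; May 17, 2017 is outside that window, so Umund is on standard time at UTC+01:30.
00:30 Umund − 1h30m = 23:00 UTC (rolling into the previous day, 16 May 2017).
1 April 2017 is a Saturday, so Fridays fall on 7, 14, 21, 28; the last is April 28.
1 November 2017 is a Wednesday, so the first Friday is November 3 and the third is November 17.
At the standard offset (UTC+04:00), 23:00 UTC + 4h = 03:00 Casor Coast standard time (rolling into the next day, 17 May 2017).
The standard-time date in Casor Coast, May 17, 2017, falls between 28 April and 17 November, so daylight saving is in effect and Casor Coast is at UTC+05:00.
23:00 UTC + 5h = 04:00 Casor Coast (rolling into the next day, 17 May 2017).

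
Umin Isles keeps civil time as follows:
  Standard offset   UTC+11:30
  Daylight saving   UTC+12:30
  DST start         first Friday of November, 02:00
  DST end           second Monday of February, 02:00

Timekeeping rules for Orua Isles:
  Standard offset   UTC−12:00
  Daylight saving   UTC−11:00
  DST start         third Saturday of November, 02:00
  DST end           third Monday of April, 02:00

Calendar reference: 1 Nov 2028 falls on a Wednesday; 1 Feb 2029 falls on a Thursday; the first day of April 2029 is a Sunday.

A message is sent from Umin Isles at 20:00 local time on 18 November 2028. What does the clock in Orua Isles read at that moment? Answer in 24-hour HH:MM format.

1 November 2028 is a Wednesday, so the first Friday is November 3.
1 February 2029 is a Thursday, so the first Monday is February 5 and the second is February 12.
Daylight saving runs 3 November 2028 – 12 February 2029; 18 November 2028 is inside that window, so Umin Isles is at UTC+12:30.
20:00 Umin Isles − 12h30m = 07:30 UTC.
1 November 2028 is a Wednesday, so the first Saturday is November 4 and the third is November 18.
1 April 2029 is a Sunday, so the first Monday is April 2 and the third is April 16.
At the standard offset (UTC−12:00), 07:30 UTC − 12h = 19:30 Orua Isles standard time (rolling into the previous day, 17 November 2028).
Daylight saving runs 18 November 2028 – 16 April 2029; the standard-time date in Orua Isles, 17 November 2028, is outside that window, so Orua Isles is on standard time at UTC−12:00.
07:30 UTC − 12h = 19:30 Orua Isles (rolling into the previous day, 17 November 2028).

19:30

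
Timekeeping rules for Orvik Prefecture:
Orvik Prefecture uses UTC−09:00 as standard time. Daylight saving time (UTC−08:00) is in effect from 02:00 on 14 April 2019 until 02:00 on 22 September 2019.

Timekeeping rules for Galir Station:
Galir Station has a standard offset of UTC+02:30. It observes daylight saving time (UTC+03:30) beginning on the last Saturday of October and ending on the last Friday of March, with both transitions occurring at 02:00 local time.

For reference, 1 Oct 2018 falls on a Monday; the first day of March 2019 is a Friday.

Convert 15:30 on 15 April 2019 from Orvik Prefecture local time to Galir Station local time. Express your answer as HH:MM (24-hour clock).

15 April 2019 lies within the daylight-saving period (14 April – 22 September), so Orvik Prefecture is on daylight time, UTC−08:00.
15:30 Orvik Prefecture + 8h = 23:30 UTC.
1 October 2018 is a Monday, so Saturdays fall on 6, 13, 20, 27; the last is October 27.
1 March 2019 is a Friday, so Fridays fall on 1, 8, 15, 22, 29; the last is March 29.
At the standard offset (UTC+02:30), 23:30 UTC + 2h30m = 02:00 Galir Station standard time (rolling into the next day, 16 April 2019).
The standard-time date in Galir Station, 16 April 2019, does not fall between 27 October 2018 and 29 March 2019, so daylight saving is not in effect and Galir Station is at UTC+02:30.
23:30 UTC + 2h30m = 02:00 Galir Station (rolling into the next day, 16 April 2019).

02:00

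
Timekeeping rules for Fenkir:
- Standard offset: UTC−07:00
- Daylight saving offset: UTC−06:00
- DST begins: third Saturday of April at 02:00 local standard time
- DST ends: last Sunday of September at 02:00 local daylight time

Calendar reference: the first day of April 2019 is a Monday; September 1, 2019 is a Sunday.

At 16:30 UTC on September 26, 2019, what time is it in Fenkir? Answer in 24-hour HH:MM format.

10:30

1 April 2019 is a Monday, so the first Saturday is April 6 and the third is April 20.
1 September 2019 is a Sunday, so Sundays fall on 1, 8, 15, 22, 29; the last is September 29.
At the standard offset (UTC−07:00), 16:30 UTC − 7h = 09:30 Fenkir standard time.
The standard-time date in Fenkir, September 26, 2019, falls between 20 April and 29 September, so daylight saving is in effect and Fenkir is at UTC−06:00.
16:30 UTC − 6h = 10:30 local.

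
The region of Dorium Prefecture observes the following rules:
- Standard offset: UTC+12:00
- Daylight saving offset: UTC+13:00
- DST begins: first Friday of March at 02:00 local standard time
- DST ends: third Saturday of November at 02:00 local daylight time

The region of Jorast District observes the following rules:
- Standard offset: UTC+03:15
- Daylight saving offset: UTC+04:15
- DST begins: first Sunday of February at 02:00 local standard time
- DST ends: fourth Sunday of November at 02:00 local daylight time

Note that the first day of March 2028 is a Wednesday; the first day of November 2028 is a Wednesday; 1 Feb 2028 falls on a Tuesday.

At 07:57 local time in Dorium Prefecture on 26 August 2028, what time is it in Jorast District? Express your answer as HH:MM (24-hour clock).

1 March 2028 is a Wednesday, so the first Friday is March 3.
1 November 2028 is a Wednesday, so the first Saturday is November 4 and the third is November 18.
26 August 2028 lies within the daylight-saving period (3 March – 18 November), so Dorium Prefecture is on daylight time, UTC+13:00.
07:57 Dorium Prefecture − 13h = 18:57 UTC (rolling into the previous day, 25 August 2028).
1 February 2028 is a Tuesday, so the first Sunday is February 6.
1 November 2028 is a Wednesday, so the first Sunday is November 5 and the fourth is November 26.
At the standard offset (UTC+03:15), 18:57 UTC + 3h15m = 22:12 Jorast District standard time.
Daylight saving runs 6 February – 26 November; the standard-time date in Jorast District, 25 August 2028, is inside that window, so Jorast District is at UTC+04:15.
18:57 UTC + 4h15m = 23:12 Jorast District.

23:12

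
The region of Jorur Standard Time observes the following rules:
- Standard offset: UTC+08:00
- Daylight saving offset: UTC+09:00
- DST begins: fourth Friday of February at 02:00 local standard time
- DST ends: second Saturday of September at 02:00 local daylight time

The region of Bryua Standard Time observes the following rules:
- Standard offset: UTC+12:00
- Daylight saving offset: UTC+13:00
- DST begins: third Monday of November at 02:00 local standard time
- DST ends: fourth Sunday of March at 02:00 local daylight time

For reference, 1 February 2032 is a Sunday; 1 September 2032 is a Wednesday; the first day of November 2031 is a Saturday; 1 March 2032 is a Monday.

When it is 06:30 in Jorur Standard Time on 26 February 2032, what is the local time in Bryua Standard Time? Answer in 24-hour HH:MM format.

1 February 2032 is a Sunday, so the first Friday is February 6 and the fourth is February 27.
1 September 2032 is a Wednesday, so the first Saturday is September 4 and the second is September 11.
26 February 2032 is outside the daylight-saving period (27 February – 11 September), so Jorur Standard Time is on standard time, UTC+08:00.
06:30 Jorur Standard Time − 8h = 22:30 UTC (rolling into the previous day, 25 February 2032).
1 November 2031 is a Saturday, so the first Monday is November 3 and the third is November 17.
1 March 2032 is a Monday, so the first Sunday is March 7 and the fourth is March 28.
At the standard offset (UTC+12:00), 22:30 UTC + 12h = 10:30 Bryua Standard Time standard time (rolling into the next day, 26 February 2032).
Daylight saving runs 17 November 2031 – 28 March 2032; the standard-time date in Bryua Standard Time, 26 February 2032, is inside that window, so Bryua Standard Time is at UTC+13:00.
22:30 UTC + 13h = 11:30 Bryua Standard Time (rolling into the next day, 26 February 2032).

11:30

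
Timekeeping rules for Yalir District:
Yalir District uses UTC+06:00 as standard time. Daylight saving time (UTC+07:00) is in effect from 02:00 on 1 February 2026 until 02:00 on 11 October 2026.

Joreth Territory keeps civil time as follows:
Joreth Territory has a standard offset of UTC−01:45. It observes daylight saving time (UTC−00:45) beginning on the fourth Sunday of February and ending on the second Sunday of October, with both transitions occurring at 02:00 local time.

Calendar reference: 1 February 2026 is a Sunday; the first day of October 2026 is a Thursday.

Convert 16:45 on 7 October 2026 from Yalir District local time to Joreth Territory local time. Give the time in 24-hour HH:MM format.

09:00

7 October 2026 falls between 1 February and 11 October, so daylight saving is in effect and Yalir District is at UTC+07:00.
16:45 Yalir District − 7h = 09:45 UTC.
1 February 2026 is a Sunday, so the first Sunday is February 1 and the fourth is February 22.
1 October 2026 is a Thursday, so the first Sunday is October 4 and the second is October 11.
At the standard offset (UTC−01:45), 09:45 UTC − 1h45m = 08:00 Joreth Territory standard time.
The standard-time date in Joreth Territory, 7 October 2026, falls between 22 February and 11 October, so daylight saving is in effect and Joreth Territory is at UTC−00:45.
09:45 UTC − 0h45m = 09:00 Joreth Territory.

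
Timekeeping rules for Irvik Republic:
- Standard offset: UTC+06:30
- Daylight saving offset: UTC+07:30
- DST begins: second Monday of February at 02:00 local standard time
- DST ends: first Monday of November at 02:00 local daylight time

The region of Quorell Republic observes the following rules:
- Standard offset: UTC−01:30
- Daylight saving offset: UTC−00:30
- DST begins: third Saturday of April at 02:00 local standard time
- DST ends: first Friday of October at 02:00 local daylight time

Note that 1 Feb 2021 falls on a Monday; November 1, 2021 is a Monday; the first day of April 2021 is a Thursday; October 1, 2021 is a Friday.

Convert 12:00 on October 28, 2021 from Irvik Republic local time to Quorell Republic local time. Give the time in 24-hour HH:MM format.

03:00

1 February 2021 is a Monday, so the first Monday is February 1 and the second is February 8.
1 November 2021 is a Monday, so the first Monday is November 1.
October 28, 2021 lies within the daylight-saving period (8 February – 1 November), so Irvik Republic is on daylight time, UTC+07:30.
12:00 Irvik Republic − 7h30m = 04:30 UTC.
1 April 2021 is a Thursday, so the first Saturday is April 3 and the third is April 17.
1 October 2021 is a Friday, so the first Friday is October 1.
At the standard offset (UTC−01:30), 04:30 UTC − 1h30m = 03:00 Quorell Republic standard time.
The standard-time date in Quorell Republic, October 28, 2021, is outside the daylight-saving period (17 April – 1 October), so Quorell Republic is on standard time, UTC−01:30.
04:30 UTC − 1h30m = 03:00 Quorell Republic.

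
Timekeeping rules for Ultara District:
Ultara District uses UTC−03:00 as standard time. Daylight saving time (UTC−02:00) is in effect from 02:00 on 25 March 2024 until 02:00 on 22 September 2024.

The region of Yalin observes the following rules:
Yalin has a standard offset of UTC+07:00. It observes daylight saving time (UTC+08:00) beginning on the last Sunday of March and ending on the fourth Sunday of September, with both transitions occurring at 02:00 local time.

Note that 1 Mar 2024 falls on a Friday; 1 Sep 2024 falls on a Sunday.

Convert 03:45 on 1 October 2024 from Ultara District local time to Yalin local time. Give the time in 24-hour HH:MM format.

13:45

1 October 2024 is outside the daylight-saving period (25 March – 22 September), so Ultara District is on standard time, UTC−03:00.
03:45 Ultara District + 3h = 06:45 UTC.
1 March 2024 is a Friday, so Sundays fall on 3, 10, 17, 24, 31; the last is March 31.
1 September 2024 is a Sunday, so the first Sunday is September 1 and the fourth is September 22.
At the standard offset (UTC+07:00), 06:45 UTC + 7h = 13:45 Yalin standard time.
Daylight saving runs 31 March – 22 September; the standard-time date in Yalin, 1 October 2024, is outside that window, so Yalin is on standard time at UTC+07:00.
06:45 UTC + 7h = 13:45 Yalin.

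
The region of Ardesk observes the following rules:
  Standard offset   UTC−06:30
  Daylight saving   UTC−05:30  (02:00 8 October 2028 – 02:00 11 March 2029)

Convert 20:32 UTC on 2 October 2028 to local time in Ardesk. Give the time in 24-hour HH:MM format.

At the standard offset (UTC−06:30), 20:32 UTC − 6h30m = 14:02 Ardesk standard time.
The standard-time date in Ardesk, 2 October 2028, does not fall between 8 October 2028 and 11 March 2029, so daylight saving is not in effect and Ardesk is at UTC−06:30.
20:32 UTC − 6h30m = 14:02 local.

14:02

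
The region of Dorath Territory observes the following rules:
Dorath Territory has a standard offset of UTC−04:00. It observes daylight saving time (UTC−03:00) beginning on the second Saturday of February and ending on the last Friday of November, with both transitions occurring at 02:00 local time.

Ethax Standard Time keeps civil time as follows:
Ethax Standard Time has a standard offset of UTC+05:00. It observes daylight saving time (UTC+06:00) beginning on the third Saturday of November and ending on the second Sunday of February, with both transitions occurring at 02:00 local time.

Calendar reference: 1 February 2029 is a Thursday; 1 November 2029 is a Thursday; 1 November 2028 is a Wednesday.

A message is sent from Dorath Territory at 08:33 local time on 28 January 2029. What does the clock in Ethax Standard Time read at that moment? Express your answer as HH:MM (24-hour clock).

18:33

1 February 2029 is a Thursday, so the first Saturday is February 3 and the second is February 10.
1 November 2029 is a Thursday, so Fridays fall on 2, 9, 16, 23, 30; the last is November 30.
28 January 2029 does not fall between 10 February and 30 November, so daylight saving is not in effect and Dorath Territory is at UTC−04:00.
08:33 Dorath Territory + 4h = 12:33 UTC.
1 November 2028 is a Wednesday, so the first Saturday is November 4 and the third is November 18.
1 February 2029 is a Thursday, so the first Sunday is February 4 and the second is February 11.
At the standard offset (UTC+05:00), 12:33 UTC + 5h = 17:33 Ethax Standard Time standard time.
Daylight saving runs 18 November 2028 – 11 February 2029; the standard-time date in Ethax Standard Time, 28 January 2029, is inside that window, so Ethax Standard Time is at UTC+06:00.
12:33 UTC + 6h = 18:33 Ethax Standard Time.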